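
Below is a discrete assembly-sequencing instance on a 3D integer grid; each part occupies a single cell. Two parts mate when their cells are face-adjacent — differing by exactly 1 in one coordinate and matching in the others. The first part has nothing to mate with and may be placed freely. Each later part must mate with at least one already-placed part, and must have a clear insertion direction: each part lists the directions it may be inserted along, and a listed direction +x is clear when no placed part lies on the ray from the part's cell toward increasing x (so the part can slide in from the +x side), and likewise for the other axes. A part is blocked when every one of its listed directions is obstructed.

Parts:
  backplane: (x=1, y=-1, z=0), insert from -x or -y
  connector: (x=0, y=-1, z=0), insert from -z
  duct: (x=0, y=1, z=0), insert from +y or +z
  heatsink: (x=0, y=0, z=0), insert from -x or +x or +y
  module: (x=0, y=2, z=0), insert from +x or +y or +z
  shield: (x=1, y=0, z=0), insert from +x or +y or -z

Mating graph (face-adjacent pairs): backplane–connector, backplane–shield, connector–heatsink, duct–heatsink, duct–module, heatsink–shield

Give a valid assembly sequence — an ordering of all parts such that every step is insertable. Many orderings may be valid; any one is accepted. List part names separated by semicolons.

1. shield@(1, 0, 0) [+x clear] — {shield}
2. heatsink@(0, 0, 0) [-x clear] — {heatsink, shield}
3. connector@(0, -1, 0) [-z clear] — {connector, heatsink, shield}
4. backplane@(1, -1, 0) [-y clear] — {backplane, connector, heatsink, shield}
5. duct@(0, 1, 0) [+y clear] — {backplane, connector, duct, heatsink, shield}
6. module@(0, 2, 0) [+x clear] — {backplane, connector, duct, heatsink, module, shield}

shield; heatsink; connector; backplane; duct; module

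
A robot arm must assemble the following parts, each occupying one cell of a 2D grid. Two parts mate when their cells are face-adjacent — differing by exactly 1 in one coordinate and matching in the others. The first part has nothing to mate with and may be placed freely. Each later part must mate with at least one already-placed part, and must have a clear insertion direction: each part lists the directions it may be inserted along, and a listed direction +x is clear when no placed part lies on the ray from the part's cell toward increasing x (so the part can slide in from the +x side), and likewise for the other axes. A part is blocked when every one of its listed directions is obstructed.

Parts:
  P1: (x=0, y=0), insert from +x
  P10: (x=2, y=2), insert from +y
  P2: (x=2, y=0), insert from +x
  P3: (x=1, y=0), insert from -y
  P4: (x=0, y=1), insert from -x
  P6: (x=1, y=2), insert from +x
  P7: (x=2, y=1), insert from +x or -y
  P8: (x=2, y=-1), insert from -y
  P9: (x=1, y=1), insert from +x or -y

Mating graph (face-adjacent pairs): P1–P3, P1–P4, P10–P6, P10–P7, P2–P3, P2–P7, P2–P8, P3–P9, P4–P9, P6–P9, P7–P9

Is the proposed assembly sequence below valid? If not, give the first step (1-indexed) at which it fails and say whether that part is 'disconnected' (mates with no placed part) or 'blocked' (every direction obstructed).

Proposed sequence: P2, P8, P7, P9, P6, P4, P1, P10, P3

Invalid at step 7 (blocked)

1. P2@(2, 0) [+x clear] — {P2}
2. P8@(2, -1) [-y clear] — {P2, P8}
3. P7@(2, 1) [+x clear] — {P2, P7, P8}
4. P9@(1, 1) [-y clear] — {P2, P7, P8, P9}
5. P6@(1, 2) [+x clear] — {P2, P6, P7, P8, P9}
6. P4@(0, 1) [-x clear] — {P2, P4, P6, P7, P8, P9}
7. P1@(0, 0) — +x all obstructed ⇒ blocked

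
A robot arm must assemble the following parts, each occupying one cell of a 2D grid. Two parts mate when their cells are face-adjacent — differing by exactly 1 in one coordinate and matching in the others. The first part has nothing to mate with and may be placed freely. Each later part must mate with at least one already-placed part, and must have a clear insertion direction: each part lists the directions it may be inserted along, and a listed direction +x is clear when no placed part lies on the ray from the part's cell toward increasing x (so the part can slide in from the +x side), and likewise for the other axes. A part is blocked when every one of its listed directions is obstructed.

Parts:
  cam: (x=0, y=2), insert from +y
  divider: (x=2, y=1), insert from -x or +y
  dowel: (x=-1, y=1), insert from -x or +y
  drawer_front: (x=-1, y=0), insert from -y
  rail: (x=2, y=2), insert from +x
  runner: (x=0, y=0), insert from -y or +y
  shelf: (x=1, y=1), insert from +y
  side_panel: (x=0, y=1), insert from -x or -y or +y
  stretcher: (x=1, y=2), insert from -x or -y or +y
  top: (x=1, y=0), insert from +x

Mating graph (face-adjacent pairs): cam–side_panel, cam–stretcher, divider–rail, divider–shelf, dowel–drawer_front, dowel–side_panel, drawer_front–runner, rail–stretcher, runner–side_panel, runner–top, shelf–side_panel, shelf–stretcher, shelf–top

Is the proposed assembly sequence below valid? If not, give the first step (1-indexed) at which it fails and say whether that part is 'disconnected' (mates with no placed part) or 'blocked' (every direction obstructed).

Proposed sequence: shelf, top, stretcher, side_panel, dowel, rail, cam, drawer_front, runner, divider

Invalid at step 10 (blocked)

1. shelf@(1, 1) [+y clear] — {shelf}
2. top@(1, 0) [+x clear] — {shelf, top}
3. stretcher@(1, 2) [-x clear] — {shelf, stretcher, top}
4. side_panel@(0, 1) [-x clear] — {shelf, side_panel, stretcher, top}
5. dowel@(-1, 1) [-x clear] — {dowel, shelf, side_panel, stretcher, top}
6. rail@(2, 2) [+x clear] — {dowel, rail, shelf, side_panel, stretcher, top}
7. cam@(0, 2) [+y clear] — {cam, dowel, rail, shelf, side_panel, stretcher, top}
8. drawer_front@(-1, 0) [-y clear] — {cam, dowel, drawer_front, rail, shelf, side_panel, stretcher, top}
9. runner@(0, 0) [-y clear] — {cam, dowel, drawer_front, rail, runner, shelf, side_panel, stretcher, top}
10. divider@(2, 1) — -x/+y all obstructed ⇒ blocked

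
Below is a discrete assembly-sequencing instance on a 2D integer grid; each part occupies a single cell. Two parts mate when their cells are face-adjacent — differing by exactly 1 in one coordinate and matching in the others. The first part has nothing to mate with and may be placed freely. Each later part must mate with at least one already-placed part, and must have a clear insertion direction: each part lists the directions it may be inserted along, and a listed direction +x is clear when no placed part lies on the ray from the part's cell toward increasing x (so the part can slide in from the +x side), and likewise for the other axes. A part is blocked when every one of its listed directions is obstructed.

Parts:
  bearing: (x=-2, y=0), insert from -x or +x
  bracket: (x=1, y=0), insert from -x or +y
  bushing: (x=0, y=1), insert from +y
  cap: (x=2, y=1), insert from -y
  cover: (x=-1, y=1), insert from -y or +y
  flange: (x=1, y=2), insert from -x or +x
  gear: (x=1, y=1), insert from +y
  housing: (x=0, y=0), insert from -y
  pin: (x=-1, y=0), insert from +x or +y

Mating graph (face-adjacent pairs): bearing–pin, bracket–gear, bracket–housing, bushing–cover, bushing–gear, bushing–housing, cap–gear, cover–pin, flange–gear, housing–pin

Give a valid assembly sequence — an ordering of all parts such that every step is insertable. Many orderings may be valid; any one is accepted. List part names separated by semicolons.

pin; housing; bushing; bearing; cover; bracket; gear; cap; flange

1. pin@(-1, 0) [+x clear] — {pin}
2. housing@(0, 0) [-y clear] — {housing, pin}
3. bushing@(0, 1) [+y clear] — {bushing, housing, pin}
4. bearing@(-2, 0) [-x clear] — {bearing, bushing, housing, pin}
5. cover@(-1, 1) [+y clear] — {bearing, bushing, cover, housing, pin}
6. bracket@(1, 0) [+y clear] — {bearing, bracket, bushing, cover, housing, pin}
7. gear@(1, 1) [+y clear] — {bearing, bracket, bushing, cover, gear, housing, pin}
8. cap@(2, 1) [-y clear] — {bearing, bracket, bushing, cap, cover, gear, housing, pin}
9. flange@(1, 2) [-x clear] — {bearing, bracket, bushing, cap, cover, flange, gear, housing, pin}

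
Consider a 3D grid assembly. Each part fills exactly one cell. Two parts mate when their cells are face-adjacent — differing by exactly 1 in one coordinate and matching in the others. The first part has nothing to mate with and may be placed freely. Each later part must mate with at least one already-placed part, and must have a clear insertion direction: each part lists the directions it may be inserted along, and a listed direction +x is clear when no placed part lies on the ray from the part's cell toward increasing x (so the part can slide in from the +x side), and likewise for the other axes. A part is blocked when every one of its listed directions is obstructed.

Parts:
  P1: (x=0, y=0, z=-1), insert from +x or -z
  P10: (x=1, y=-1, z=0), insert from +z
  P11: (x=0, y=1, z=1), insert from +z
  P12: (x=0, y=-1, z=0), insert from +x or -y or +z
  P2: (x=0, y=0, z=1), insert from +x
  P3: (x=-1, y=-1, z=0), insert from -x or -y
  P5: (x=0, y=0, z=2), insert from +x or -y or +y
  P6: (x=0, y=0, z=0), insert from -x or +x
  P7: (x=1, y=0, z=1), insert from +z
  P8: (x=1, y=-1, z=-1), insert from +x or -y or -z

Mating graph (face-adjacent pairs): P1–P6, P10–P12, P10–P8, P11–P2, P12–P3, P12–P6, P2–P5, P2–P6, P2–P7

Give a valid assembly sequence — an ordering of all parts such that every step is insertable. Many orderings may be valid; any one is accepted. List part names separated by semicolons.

1. P8@(1, -1, -1) [+x clear] — {P8}
2. P10@(1, -1, 0) [+z clear] — {P10, P8}
3. P12@(0, -1, 0) [-y clear] — {P10, P12, P8}
4. P3@(-1, -1, 0) [-x clear] — {P10, P12, P3, P8}
5. P6@(0, 0, 0) [-x clear] — {P10, P12, P3, P6, P8}
6. P1@(0, 0, -1) [+x clear] — {P1, P10, P12, P3, P6, P8}
7. P2@(0, 0, 1) [+x clear] — {P1, P10, P12, P2, P3, P6, P8}
8. P7@(1, 0, 1) [+z clear] — {P1, P10, P12, P2, P3, P6, P7, P8}
9. P5@(0, 0, 2) [+x clear] — {P1, P10, P12, P2, P3, P5, P6, P7, P8}
10. P11@(0, 1, 1) [+z clear] — {P1, P10, P11, P12, P2, P3, P5, P6, P7, P8}

P8; P10; P12; P3; P6; P1; P2; P7; P5; P11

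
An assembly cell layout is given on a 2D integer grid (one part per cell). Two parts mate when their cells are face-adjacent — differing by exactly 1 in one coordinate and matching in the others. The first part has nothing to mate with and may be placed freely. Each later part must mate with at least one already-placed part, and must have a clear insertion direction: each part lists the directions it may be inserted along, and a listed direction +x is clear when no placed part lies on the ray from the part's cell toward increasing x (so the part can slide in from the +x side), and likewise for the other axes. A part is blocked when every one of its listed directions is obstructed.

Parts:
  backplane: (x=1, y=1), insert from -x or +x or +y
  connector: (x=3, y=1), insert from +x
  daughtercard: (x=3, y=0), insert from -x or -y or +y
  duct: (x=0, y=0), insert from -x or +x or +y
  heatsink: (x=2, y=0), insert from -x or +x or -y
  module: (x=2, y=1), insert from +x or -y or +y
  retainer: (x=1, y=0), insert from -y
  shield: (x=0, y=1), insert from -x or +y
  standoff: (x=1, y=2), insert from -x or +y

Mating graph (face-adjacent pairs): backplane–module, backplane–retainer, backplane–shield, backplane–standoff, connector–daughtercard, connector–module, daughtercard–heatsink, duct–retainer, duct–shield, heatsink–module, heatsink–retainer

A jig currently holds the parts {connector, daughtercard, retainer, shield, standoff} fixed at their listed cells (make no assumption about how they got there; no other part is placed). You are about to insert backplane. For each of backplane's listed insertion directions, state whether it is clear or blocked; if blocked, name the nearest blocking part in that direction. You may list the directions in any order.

+x: blocked by connector; +y: blocked by standoff; -x: blocked by shield

-x: nearest on ray is shield@(0, 1) ⇒ blocked
+x: nearest on ray is connector@(3, 1) ⇒ blocked
+y: nearest on ray is standoff@(1, 2) ⇒ blocked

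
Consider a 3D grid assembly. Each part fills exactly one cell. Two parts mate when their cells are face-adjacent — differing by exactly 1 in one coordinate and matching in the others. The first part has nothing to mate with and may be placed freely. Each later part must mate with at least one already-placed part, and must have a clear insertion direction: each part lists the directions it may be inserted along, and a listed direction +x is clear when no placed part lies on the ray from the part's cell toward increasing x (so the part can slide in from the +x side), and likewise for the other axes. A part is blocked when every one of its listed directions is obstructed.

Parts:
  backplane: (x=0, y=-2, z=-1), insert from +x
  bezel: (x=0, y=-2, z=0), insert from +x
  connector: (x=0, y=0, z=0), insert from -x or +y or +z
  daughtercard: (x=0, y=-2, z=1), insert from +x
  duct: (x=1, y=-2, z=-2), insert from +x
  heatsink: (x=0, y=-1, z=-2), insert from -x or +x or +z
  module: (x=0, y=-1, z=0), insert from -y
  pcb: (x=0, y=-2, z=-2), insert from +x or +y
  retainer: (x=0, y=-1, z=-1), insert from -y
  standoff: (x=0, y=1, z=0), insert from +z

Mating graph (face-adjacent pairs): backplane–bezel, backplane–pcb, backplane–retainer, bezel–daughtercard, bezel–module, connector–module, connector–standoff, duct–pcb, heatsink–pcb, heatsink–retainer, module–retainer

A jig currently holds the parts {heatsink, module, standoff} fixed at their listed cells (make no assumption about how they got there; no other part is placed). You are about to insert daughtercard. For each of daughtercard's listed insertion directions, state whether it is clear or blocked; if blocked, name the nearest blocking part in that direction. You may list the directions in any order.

+x: clear

+x: ray from daughtercard(0, -2, 1) has no placed part ⇒ clear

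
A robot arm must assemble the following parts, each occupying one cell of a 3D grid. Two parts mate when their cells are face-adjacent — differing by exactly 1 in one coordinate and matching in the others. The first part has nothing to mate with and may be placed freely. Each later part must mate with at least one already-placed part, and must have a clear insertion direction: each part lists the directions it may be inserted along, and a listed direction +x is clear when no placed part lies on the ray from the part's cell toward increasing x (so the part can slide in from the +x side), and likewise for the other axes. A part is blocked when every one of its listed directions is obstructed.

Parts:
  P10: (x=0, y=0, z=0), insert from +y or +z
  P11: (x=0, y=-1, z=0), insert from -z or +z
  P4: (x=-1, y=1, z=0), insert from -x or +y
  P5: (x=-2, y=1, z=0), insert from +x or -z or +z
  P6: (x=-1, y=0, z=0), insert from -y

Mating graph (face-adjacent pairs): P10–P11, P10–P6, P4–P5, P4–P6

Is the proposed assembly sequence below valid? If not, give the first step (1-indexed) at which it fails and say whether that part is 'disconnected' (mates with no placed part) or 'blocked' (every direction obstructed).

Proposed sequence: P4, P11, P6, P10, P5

1. P4@(-1, 1, 0) [-x clear] — {P4}
2. P11@(0, -1, 0) — no placed neighbour ⇒ disconnected

Invalid at step 2 (disconnected)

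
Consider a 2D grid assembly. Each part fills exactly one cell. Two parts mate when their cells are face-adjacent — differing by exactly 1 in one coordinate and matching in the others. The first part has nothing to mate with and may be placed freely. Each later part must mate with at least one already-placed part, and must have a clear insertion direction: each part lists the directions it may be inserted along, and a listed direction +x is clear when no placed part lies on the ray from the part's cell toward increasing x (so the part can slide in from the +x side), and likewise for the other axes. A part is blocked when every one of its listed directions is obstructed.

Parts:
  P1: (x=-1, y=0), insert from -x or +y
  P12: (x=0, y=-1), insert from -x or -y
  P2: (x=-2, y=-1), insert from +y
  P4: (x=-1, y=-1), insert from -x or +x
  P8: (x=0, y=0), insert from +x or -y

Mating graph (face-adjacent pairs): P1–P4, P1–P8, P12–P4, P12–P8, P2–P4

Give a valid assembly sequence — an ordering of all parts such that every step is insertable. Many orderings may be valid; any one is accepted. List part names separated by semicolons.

P8; P12; P4; P2; P1

1. P8@(0, 0) [+x clear] — {P8}
2. P12@(0, -1) [-x clear] — {P12, P8}
3. P4@(-1, -1) [-x clear] — {P12, P4, P8}
4. P2@(-2, -1) [+y clear] — {P12, P2, P4, P8}
5. P1@(-1, 0) [-x clear] — {P1, P12, P2, P4, P8}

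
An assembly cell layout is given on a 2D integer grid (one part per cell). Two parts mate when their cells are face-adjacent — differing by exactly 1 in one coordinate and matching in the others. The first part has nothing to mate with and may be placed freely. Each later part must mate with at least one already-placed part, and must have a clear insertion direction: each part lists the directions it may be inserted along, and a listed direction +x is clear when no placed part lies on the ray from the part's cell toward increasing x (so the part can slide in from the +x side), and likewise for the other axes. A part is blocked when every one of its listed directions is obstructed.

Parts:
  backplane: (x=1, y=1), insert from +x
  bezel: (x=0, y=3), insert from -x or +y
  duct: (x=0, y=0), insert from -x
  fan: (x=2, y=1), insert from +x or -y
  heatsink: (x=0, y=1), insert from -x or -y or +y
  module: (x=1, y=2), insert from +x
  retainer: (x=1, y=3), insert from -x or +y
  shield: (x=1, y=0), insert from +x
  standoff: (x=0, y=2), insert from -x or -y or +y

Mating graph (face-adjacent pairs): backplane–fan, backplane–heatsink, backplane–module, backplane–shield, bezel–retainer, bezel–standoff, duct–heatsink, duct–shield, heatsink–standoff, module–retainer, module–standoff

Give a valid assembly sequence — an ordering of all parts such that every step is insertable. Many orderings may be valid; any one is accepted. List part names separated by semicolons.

shield; duct; backplane; fan; module; retainer; bezel; heatsink; standoff

1. shield@(1, 0) [+x clear] — {shield}
2. duct@(0, 0) [-x clear] — {duct, shield}
3. backplane@(1, 1) [+x clear] — {backplane, duct, shield}
4. fan@(2, 1) [+x clear] — {backplane, duct, fan, shield}
5. module@(1, 2) [+x clear] — {backplane, duct, fan, module, shield}
6. retainer@(1, 3) [-x clear] — {backplane, duct, fan, module, retainer, shield}
7. bezel@(0, 3) [-x clear] — {backplane, bezel, duct, fan, module, retainer, shield}
8. heatsink@(0, 1) [-x clear] — {backplane, bezel, duct, fan, heatsink, module, retainer, shield}
9. standoff@(0, 2) [-x clear] — {backplane, bezel, duct, fan, heatsink, module, retainer, shield, standoff}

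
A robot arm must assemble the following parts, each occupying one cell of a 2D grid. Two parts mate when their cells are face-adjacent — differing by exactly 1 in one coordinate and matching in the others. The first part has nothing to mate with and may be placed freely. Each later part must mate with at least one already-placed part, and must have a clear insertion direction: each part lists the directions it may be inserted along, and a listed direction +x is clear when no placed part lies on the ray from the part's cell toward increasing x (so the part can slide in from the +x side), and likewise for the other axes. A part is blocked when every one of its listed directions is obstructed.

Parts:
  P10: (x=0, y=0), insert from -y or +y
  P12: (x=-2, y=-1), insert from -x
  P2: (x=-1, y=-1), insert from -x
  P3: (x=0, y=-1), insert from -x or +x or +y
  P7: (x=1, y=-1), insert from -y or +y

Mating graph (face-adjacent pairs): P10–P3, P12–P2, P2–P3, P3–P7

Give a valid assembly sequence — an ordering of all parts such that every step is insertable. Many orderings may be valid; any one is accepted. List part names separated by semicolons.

P7; P3; P10; P2; P12

1. P7@(1, -1) [-y clear] — {P7}
2. P3@(0, -1) [-x clear] — {P3, P7}
3. P10@(0, 0) [+y clear] — {P10, P3, P7}
4. P2@(-1, -1) [-x clear] — {P10, P2, P3, P7}
5. P12@(-2, -1) [-x clear] — {P10, P12, P2, P3, P7}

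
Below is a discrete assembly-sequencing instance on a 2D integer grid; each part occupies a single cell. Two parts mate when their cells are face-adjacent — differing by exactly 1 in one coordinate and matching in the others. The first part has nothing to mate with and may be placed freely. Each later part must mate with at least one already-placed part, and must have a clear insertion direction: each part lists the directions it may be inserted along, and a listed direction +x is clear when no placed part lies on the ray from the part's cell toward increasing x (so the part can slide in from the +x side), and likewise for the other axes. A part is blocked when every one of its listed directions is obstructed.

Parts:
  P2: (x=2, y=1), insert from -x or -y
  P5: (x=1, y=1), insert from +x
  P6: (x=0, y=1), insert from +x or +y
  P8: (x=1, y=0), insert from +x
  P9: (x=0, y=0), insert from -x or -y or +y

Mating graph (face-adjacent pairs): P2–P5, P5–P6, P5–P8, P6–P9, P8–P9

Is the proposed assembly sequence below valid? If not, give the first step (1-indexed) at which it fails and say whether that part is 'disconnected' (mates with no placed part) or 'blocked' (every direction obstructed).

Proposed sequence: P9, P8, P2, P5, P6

Invalid at step 3 (disconnected)

1. P9@(0, 0) [-x clear] — {P9}
2. P8@(1, 0) [+x clear] — {P8, P9}
3. P2@(2, 1) — no placed neighbour ⇒ disconnected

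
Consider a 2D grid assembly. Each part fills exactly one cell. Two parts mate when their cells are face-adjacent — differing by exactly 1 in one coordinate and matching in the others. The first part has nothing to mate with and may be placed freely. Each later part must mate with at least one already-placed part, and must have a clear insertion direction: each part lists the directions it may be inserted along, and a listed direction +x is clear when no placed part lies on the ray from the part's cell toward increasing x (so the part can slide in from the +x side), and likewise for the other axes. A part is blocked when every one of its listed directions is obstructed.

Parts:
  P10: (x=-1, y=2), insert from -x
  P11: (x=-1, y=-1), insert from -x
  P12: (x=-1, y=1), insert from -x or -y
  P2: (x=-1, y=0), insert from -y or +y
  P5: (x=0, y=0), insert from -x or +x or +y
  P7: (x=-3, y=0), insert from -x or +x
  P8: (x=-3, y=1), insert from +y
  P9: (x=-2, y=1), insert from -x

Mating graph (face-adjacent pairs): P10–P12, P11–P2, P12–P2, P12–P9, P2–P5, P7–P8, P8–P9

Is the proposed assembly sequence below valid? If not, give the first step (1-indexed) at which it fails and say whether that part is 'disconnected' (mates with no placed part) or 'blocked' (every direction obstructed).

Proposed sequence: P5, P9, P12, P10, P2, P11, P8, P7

1. P5@(0, 0) [-x clear] — {P5}
2. P9@(-2, 1) — no placed neighbour ⇒ disconnected

Invalid at step 2 (disconnected)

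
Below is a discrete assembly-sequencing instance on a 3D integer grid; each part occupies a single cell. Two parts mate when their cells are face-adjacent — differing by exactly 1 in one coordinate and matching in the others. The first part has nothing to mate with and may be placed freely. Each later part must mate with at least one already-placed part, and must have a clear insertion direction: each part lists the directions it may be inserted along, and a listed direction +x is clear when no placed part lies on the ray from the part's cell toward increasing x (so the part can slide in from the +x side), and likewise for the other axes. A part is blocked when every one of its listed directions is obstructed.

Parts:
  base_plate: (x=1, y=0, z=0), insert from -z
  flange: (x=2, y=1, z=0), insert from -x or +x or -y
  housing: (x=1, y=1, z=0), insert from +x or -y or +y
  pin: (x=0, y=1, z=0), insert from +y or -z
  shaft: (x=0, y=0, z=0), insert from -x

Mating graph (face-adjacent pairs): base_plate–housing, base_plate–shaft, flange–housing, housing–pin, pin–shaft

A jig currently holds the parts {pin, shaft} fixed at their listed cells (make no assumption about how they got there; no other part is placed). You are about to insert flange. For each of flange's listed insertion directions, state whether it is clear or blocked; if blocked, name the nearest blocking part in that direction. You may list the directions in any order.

+x: clear; -x: blocked by pin; -y: clear

-x: nearest on ray is pin@(0, 1, 0) ⇒ blocked
+x: ray from flange(2, 1, 0) has no placed part ⇒ clear
-y: ray from flange(2, 1, 0) has no placed part ⇒ clear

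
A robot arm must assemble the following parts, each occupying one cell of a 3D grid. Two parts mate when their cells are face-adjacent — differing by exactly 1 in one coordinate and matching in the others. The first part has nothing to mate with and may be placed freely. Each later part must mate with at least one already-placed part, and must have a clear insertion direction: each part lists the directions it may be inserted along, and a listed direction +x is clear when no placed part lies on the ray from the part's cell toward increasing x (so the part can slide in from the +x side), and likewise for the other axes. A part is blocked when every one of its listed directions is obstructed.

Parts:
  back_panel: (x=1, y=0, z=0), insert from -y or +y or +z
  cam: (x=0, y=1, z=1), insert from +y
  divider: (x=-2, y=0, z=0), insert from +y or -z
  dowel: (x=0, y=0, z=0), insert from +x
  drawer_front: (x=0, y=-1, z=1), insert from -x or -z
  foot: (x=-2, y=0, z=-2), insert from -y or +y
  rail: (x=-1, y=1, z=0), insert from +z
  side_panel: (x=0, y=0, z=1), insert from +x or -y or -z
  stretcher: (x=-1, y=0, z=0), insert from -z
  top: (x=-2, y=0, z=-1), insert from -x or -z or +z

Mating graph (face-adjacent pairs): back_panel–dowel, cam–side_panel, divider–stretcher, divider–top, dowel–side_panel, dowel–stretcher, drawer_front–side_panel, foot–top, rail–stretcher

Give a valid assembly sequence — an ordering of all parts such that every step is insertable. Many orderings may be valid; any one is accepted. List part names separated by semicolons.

foot; top; divider; stretcher; dowel; rail; side_panel; cam; back_panel; drawer_front

1. foot@(-2, 0, -2) [-y clear] — {foot}
2. top@(-2, 0, -1) [-x clear] — {foot, top}
3. divider@(-2, 0, 0) [+y clear] — {divider, foot, top}
4. stretcher@(-1, 0, 0) [-z clear] — {divider, foot, stretcher, top}
5. dowel@(0, 0, 0) [+x clear] — {divider, dowel, foot, stretcher, top}
6. rail@(-1, 1, 0) [+z clear] — {divider, dowel, foot, rail, stretcher, top}
7. side_panel@(0, 0, 1) [+x clear] — {divider, dowel, foot, rail, side_panel, stretcher, top}
8. cam@(0, 1, 1) [+y clear] — {cam, divider, dowel, foot, rail, side_panel, stretcher, top}
9. back_panel@(1, 0, 0) [-y clear] — {back_panel, cam, divider, dowel, foot, rail, side_panel, stretcher, top}
10. drawer_front@(0, -1, 1) [-x clear] — {back_panel, cam, divider, dowel, drawer_front, foot, rail, side_panel, stretcher, top}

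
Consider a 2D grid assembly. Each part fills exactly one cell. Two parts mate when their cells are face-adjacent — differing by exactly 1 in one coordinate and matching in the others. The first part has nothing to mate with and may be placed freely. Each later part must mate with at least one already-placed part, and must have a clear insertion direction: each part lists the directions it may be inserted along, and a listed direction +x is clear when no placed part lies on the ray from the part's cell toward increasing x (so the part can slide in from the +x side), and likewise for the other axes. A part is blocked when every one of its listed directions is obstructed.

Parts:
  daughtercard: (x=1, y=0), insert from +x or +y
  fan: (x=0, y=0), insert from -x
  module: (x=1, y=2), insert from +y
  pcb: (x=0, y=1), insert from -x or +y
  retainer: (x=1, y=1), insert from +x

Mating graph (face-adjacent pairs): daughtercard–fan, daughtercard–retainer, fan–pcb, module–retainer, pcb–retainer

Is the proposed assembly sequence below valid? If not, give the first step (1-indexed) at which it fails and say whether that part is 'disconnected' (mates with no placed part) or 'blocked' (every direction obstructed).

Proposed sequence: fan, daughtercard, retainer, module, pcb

Valid

1. fan@(0, 0) [-x clear] — {fan}
2. daughtercard@(1, 0) [+x clear] — {daughtercard, fan}
3. retainer@(1, 1) [+x clear] — {daughtercard, fan, retainer}
4. module@(1, 2) [+y clear] — {daughtercard, fan, module, retainer}
5. pcb@(0, 1) [-x clear] — {daughtercard, fan, module, pcb, retainer}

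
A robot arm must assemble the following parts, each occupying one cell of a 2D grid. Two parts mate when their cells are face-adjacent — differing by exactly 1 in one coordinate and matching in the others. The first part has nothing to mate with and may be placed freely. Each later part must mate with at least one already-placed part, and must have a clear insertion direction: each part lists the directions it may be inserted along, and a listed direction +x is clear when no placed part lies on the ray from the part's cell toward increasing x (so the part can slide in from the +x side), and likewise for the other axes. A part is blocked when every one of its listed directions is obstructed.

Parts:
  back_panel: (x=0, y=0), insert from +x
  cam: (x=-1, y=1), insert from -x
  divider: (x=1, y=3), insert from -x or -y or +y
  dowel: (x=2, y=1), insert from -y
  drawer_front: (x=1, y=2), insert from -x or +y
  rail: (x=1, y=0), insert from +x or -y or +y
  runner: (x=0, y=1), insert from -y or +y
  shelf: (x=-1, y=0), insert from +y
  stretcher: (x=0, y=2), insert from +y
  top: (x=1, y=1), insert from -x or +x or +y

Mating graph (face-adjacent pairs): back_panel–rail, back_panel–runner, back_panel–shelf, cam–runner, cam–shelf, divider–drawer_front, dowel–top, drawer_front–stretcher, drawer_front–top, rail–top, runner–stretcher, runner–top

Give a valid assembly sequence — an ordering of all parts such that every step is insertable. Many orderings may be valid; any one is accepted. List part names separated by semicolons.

1. back_panel@(0, 0) [+x clear] — {back_panel}
2. shelf@(-1, 0) [+y clear] — {back_panel, shelf}
3. cam@(-1, 1) [-x clear] — {back_panel, cam, shelf}
4. runner@(0, 1) [+y clear] — {back_panel, cam, runner, shelf}
5. top@(1, 1) [+x clear] — {back_panel, cam, runner, shelf, top}
6. dowel@(2, 1) [-y clear] — {back_panel, cam, dowel, runner, shelf, top}
7. rail@(1, 0) [+x clear] — {back_panel, cam, dowel, rail, runner, shelf, top}
8. drawer_front@(1, 2) [-x clear] — {back_panel, cam, dowel, drawer_front, rail, runner, shelf, top}
9. divider@(1, 3) [-x clear] — {back_panel, cam, divider, dowel, drawer_front, rail, runner, shelf, top}
10. stretcher@(0, 2) [+y clear] — {back_panel, cam, divider, dowel, drawer_front, rail, runner, shelf, stretcher, top}

back_panel; shelf; cam; runner; top; dowel; rail; drawer_front; divider; stretcher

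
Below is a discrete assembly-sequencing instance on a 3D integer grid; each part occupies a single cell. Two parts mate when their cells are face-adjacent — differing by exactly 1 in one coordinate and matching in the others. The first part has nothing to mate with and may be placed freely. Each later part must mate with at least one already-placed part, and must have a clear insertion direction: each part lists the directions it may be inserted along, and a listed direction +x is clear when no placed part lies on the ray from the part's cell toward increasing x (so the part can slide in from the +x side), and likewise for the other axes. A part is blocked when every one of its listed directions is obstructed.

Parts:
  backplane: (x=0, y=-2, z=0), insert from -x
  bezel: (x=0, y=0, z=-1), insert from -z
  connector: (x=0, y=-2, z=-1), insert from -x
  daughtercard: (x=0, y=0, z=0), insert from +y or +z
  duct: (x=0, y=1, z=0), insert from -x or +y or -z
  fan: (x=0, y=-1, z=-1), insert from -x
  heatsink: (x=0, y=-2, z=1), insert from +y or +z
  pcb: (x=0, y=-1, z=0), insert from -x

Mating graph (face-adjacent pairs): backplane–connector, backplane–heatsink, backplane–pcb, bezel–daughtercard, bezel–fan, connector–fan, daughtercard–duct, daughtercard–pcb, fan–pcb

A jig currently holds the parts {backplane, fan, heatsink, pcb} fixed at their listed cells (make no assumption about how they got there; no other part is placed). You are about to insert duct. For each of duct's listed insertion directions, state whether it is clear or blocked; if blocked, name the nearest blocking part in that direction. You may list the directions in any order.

-x: ray from duct(0, 1, 0) has no placed part ⇒ clear
+y: ray from duct(0, 1, 0) has no placed part ⇒ clear
-z: ray from duct(0, 1, 0) has no placed part ⇒ clear

+y: clear; -x: clear; -z: clear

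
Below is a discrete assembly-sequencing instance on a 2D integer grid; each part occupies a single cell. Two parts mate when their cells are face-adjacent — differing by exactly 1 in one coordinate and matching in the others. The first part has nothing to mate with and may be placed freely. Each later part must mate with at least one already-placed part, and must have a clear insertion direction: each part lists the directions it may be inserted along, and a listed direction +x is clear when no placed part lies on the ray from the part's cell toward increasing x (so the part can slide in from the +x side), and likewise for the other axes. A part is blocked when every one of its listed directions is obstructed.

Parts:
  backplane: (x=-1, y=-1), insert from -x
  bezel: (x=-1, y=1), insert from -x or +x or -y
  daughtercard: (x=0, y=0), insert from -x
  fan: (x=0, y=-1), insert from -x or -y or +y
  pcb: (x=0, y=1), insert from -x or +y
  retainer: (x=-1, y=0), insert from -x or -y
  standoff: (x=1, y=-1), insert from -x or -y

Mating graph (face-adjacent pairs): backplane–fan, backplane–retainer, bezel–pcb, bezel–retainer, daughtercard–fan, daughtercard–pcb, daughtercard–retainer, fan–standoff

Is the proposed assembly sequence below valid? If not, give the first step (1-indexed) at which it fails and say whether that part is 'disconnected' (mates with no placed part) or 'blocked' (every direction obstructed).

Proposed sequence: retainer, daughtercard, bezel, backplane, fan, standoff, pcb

Invalid at step 2 (blocked)

1. retainer@(-1, 0) [-x clear] — {retainer}
2. daughtercard@(0, 0) — -x all obstructed ⇒ blocked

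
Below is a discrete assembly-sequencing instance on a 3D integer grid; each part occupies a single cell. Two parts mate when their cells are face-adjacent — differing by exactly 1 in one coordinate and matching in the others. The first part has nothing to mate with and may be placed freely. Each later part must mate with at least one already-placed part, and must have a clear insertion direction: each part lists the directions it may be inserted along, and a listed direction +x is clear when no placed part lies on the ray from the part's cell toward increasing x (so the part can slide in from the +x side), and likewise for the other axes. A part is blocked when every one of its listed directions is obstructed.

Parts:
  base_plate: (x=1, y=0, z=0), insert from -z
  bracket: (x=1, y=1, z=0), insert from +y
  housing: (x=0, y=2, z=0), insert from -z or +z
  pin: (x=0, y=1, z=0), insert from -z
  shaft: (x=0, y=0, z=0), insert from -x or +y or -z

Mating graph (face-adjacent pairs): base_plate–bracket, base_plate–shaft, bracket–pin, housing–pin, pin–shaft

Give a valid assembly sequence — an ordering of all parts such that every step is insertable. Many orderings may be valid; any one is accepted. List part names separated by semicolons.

bracket; base_plate; shaft; pin; housing

1. bracket@(1, 1, 0) [+y clear] — {bracket}
2. base_plate@(1, 0, 0) [-z clear] — {base_plate, bracket}
3. shaft@(0, 0, 0) [-x clear] — {base_plate, bracket, shaft}
4. pin@(0, 1, 0) [-z clear] — {base_plate, bracket, pin, shaft}
5. housing@(0, 2, 0) [-z clear] — {base_plate, bracket, housing, pin, shaft}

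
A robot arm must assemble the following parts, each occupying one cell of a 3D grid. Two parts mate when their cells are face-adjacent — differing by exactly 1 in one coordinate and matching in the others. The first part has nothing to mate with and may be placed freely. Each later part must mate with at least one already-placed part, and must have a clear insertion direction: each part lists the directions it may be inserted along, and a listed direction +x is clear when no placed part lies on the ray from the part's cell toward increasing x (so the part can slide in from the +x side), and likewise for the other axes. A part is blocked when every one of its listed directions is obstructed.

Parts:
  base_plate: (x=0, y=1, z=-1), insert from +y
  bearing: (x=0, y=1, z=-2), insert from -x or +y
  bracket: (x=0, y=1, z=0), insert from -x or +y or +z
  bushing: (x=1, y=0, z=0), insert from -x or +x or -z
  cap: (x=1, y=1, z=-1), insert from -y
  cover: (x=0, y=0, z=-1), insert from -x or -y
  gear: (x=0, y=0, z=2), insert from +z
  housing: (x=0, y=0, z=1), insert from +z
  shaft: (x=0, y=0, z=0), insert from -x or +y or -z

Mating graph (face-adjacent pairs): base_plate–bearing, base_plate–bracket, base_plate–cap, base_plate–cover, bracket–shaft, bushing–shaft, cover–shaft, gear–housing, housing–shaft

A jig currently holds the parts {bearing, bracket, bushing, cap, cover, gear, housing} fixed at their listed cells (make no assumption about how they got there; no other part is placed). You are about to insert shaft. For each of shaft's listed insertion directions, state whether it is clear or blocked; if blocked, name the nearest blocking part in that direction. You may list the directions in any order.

+y: blocked by bracket; -x: clear; -z: blocked by cover

-x: ray from shaft(0, 0, 0) has no placed part ⇒ clear
+y: nearest on ray is bracket@(0, 1, 0) ⇒ blocked
-z: nearest on ray is cover@(0, 0, -1) ⇒ blocked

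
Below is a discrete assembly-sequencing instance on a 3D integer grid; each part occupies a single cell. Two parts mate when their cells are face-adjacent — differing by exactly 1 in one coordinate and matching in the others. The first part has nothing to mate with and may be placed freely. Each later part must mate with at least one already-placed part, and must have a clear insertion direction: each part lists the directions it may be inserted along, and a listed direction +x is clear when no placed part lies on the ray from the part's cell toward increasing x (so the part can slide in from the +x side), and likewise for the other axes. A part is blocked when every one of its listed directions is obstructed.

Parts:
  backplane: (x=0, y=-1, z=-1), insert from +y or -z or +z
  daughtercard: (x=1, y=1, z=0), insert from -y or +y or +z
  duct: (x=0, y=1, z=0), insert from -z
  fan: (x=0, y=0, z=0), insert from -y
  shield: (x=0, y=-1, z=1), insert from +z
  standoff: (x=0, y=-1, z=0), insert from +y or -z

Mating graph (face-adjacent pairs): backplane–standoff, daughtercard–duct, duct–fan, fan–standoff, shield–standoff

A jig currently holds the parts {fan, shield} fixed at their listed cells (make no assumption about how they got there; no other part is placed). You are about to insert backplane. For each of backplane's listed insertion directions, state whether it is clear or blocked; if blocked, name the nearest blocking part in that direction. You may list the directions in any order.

+y: clear; +z: blocked by shield; -z: clear

+y: ray from backplane(0, -1, -1) has no placed part ⇒ clear
-z: ray from backplane(0, -1, -1) has no placed part ⇒ clear
+z: nearest on ray is shield@(0, -1, 1) ⇒ blocked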